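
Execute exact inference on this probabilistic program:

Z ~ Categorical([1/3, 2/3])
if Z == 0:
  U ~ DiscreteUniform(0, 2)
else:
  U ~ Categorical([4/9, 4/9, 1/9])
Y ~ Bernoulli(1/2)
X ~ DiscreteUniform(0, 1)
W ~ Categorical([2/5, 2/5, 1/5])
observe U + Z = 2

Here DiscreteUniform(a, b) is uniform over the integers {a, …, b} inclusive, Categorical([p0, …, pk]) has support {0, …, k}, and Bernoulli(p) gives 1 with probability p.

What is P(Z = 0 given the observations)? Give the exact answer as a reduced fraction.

P(Z = 0 | obs) = 3/11

Enumerate traces; 24 have nonzero weight after conditioning:
  (Z=0, U=2, Y=0, X=0, W=0) weight 1/90
  (Z=0, U=2, Y=0, X=0, W=1) weight 1/90
  (Z=0, U=2, Y=0, X=0, W=2) weight 1/180
  (Z=0, U=2, Y=0, X=1, W=0) weight 1/90
  (Z=0, U=2, Y=0, X=1, W=1) weight 1/90
  (Z=0, U=2, Y=0, X=1, W=2) weight 1/180
  (Z=0, U=2, Y=1, X=0, W=0) weight 1/90
  (Z=0, U=2, Y=1, X=0, W=1) weight 1/90
  (Z=1, U=1, Y=0, X=0, W=0) weight 4/135
  … 15 more
Group by Z:
  weight(Z=0) = 1/9
  weight(Z=1) = 8/27
Total weight = 1/9 + 8/27 = 11/27
P(Z=0 | obs) = 1/9 / 11/27 = 3/11
P(Z=1 | obs) = 8/27 / 11/27 = 8/11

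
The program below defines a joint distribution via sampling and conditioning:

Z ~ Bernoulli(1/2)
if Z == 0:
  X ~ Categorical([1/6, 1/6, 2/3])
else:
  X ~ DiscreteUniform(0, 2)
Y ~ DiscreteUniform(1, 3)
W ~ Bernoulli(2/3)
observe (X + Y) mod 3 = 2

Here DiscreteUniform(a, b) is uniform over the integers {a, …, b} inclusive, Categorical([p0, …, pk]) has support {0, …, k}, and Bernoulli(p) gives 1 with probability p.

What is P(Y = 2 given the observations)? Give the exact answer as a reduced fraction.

P(Y = 2 | obs) = 1/4

Enumerate traces; 12 have nonzero weight after conditioning:
  (Z=0, X=0, Y=2, W=0) weight 1/108
  (Z=0, X=0, Y=2, W=1) weight 1/54
  (Z=0, X=1, Y=1, W=0) weight 1/108
  (Z=0, X=1, Y=1, W=1) weight 1/54
  (Z=0, X=2, Y=3, W=0) weight 1/27
  (Z=0, X=2, Y=3, W=1) weight 2/27
  (Z=1, X=0, Y=2, W=0) weight 1/54
  (Z=1, X=0, Y=2, W=1) weight 1/27
  … 4 more
Group by Y:
  weight(Y=1) = 1/12
  weight(Y=2) = 1/12
  weight(Y=3) = 1/6
Total weight = 1/12 + 1/12 + 1/6 = 1/3
P(Y=1 | obs) = 1/12 / 1/3 = 1/4
P(Y=2 | obs) = 1/12 / 1/3 = 1/4
P(Y=3 | obs) = 1/6 / 1/3 = 1/2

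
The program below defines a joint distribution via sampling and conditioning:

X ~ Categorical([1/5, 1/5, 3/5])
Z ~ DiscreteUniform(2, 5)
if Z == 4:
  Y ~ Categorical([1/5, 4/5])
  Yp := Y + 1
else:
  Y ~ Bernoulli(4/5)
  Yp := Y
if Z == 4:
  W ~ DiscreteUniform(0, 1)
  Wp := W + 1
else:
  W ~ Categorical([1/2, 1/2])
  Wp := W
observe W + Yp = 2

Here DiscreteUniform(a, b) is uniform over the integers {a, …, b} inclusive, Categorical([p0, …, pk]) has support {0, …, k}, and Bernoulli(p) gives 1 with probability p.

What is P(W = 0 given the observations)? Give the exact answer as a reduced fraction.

P(W = 0 | obs) = 4/17

Enumerate traces; 15 have nonzero weight after conditioning:
  (X=0, Z=2, Y=1, W=1) weight 1/50
  (X=0, Z=3, Y=1, W=1) weight 1/50
  (X=0, Z=4, Y=0, W=1) weight 1/200
  (X=0, Z=4, Y=1, W=0) weight 1/50
  (X=0, Z=5, Y=1, W=1) weight 1/50
  (X=1, Z=2, Y=1, W=1) weight 1/50
  (X=1, Z=3, Y=1, W=1) weight 1/50
  (X=1, Z=4, Y=0, W=1) weight 1/200
  … 7 more
Group by W:
  weight(W=0) = 1/10
  weight(W=1) = 13/40
Total weight = 1/10 + 13/40 = 17/40
P(W=0 | obs) = 1/10 / 17/40 = 4/17
P(W=1 | obs) = 13/40 / 17/40 = 13/17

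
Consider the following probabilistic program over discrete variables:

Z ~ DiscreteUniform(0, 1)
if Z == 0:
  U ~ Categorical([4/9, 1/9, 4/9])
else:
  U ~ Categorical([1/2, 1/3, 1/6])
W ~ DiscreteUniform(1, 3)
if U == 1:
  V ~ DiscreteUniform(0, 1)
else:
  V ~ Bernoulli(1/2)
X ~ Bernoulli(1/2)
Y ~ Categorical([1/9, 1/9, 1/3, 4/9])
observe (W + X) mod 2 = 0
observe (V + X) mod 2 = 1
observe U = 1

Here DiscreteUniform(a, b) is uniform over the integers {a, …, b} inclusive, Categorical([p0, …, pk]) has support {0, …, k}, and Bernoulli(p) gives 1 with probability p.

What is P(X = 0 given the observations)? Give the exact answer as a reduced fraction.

Enumerate traces; 24 have nonzero weight after conditioning:
  (Z=0, U=1, W=1, V=0, X=1, Y=0) weight 1/1944
  (Z=0, U=1, W=1, V=0, X=1, Y=1) weight 1/1944
  (Z=0, U=1, W=1, V=0, X=1, Y=2) weight 1/648
  (Z=0, U=1, W=1, V=0, X=1, Y=3) weight 1/486
  (Z=0, U=1, W=2, V=1, X=0, Y=0) weight 1/1944
  (Z=0, U=1, W=2, V=1, X=0, Y=1) weight 1/1944
  (Z=0, U=1, W=2, V=1, X=0, Y=2) weight 1/648
  (Z=0, U=1, W=2, V=1, X=0, Y=3) weight 1/486
  … 16 more
Group by X:
  weight(X=0) = 1/54
  weight(X=1) = 1/27
Total weight = 1/54 + 1/27 = 1/18
P(X=0 | obs) = 1/54 / 1/18 = 1/3
P(X=1 | obs) = 1/27 / 1/18 = 2/3

P(X = 0 | obs) = 1/3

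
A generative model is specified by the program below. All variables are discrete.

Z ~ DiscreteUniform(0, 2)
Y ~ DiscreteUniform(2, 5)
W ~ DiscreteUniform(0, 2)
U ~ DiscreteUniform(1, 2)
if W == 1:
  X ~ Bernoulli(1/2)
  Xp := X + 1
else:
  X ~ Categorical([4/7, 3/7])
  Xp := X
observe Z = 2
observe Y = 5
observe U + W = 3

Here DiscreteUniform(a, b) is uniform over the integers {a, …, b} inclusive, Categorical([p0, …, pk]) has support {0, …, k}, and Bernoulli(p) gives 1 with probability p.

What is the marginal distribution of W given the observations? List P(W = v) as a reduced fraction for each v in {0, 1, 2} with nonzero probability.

P(W=1) = 1/2, P(W=2) = 1/2

Enumerate traces; 4 have nonzero weight after conditioning:
  (Z=2, Y=5, W=1, U=2, X=0) weight 1/144
  (Z=2, Y=5, W=1, U=2, X=1) weight 1/144
  (Z=2, Y=5, W=2, U=1, X=0) weight 1/126
  (Z=2, Y=5, W=2, U=1, X=1) weight 1/168
Group by W:
  weight(W=1) = 1/72
  weight(W=2) = 1/72
Total weight = 1/72 + 1/72 = 1/36
P(W=1 | obs) = 1/72 / 1/36 = 1/2
P(W=2 | obs) = 1/72 / 1/36 = 1/2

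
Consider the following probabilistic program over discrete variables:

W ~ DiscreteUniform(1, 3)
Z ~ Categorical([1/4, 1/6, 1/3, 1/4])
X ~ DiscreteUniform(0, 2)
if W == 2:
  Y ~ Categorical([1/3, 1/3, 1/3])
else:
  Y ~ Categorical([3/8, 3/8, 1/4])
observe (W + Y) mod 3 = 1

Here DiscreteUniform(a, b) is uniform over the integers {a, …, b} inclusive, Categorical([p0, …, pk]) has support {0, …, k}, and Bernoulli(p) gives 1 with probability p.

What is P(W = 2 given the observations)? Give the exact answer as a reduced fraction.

Enumerate traces; 36 have nonzero weight after conditioning:
  (W=1, Z=0, X=0, Y=0) weight 1/96
  (W=1, Z=0, X=1, Y=0) weight 1/96
  (W=1, Z=0, X=2, Y=0) weight 1/96
  (W=1, Z=1, X=0, Y=0) weight 1/144
  (W=1, Z=1, X=1, Y=0) weight 1/144
  (W=1, Z=1, X=2, Y=0) weight 1/144
  (W=1, Z=2, X=0, Y=0) weight 1/72
  (W=1, Z=2, X=1, Y=0) weight 1/72
  (W=2, Z=0, X=0, Y=2) weight 1/108
  (W=3, Z=0, X=0, Y=1) weight 1/96
  … 26 more
Group by W:
  weight(W=1) = 1/8
  weight(W=2) = 1/9
  weight(W=3) = 1/8
Total weight = 1/8 + 1/9 + 1/8 = 13/36
P(W=1 | obs) = 1/8 / 13/36 = 9/26
P(W=2 | obs) = 1/9 / 13/36 = 4/13
P(W=3 | obs) = 1/8 / 13/36 = 9/26

P(W = 2 | obs) = 4/13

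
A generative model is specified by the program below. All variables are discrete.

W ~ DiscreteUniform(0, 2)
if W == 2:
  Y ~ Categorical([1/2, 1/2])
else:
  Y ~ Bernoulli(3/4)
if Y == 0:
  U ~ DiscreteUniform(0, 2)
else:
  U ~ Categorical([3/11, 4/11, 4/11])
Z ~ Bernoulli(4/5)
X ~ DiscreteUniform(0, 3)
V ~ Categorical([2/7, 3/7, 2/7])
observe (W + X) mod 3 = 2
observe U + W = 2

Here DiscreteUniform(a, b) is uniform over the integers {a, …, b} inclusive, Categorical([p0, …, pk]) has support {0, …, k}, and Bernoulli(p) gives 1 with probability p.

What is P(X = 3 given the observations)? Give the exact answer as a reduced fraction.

Enumerate traces; 48 have nonzero weight after conditioning:
  (W=0, Y=0, U=2, Z=0, X=2, V=0) weight 1/2520
  (W=0, Y=0, U=2, Z=0, X=2, V=1) weight 1/1680
  (W=0, Y=0, U=2, Z=0, X=2, V=2) weight 1/2520
  (W=0, Y=0, U=2, Z=1, X=2, V=0) weight 1/630
  (W=0, Y=0, U=2, Z=1, X=2, V=1) weight 1/420
  (W=0, Y=0, U=2, Z=1, X=2, V=2) weight 1/630
  (W=0, Y=1, U=2, Z=0, X=2, V=0) weight 1/770
  (W=0, Y=1, U=2, Z=0, X=2, V=1) weight 3/1540
  (W=1, Y=0, U=1, Z=0, X=1, V=0) weight 1/2520
  (W=2, Y=0, U=0, Z=0, X=0, V=0) weight 1/1260
  … 38 more
Group by X:
  weight(X=0) = 5/198
  weight(X=1) = 47/1584
  weight(X=2) = 47/1584
  weight(X=3) = 5/198
Total weight = 5/198 + 47/1584 + 47/1584 + 5/198 = 29/264
P(X=0 | obs) = 5/198 / 29/264 = 20/87
P(X=1 | obs) = 47/1584 / 29/264 = 47/174
P(X=2 | obs) = 47/1584 / 29/264 = 47/174
P(X=3 | obs) = 5/198 / 29/264 = 20/87

P(X = 3 | obs) = 20/87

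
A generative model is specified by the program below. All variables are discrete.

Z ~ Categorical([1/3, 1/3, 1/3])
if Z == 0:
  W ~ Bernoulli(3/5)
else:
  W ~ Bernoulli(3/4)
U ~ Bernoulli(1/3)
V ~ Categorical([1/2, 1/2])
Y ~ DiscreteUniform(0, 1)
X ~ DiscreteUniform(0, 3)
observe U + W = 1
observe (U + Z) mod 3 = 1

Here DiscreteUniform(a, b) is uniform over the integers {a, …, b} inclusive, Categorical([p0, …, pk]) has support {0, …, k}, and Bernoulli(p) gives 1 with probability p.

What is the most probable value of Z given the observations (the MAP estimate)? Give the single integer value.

Enumerate traces; 32 have nonzero weight after conditioning:
  (Z=0, W=0, U=1, V=0, Y=0, X=0) weight 1/360
  (Z=0, W=0, U=1, V=0, Y=0, X=1) weight 1/360
  (Z=0, W=0, U=1, V=0, Y=0, X=2) weight 1/360
  (Z=0, W=0, U=1, V=0, Y=0, X=3) weight 1/360
  (Z=0, W=0, U=1, V=0, Y=1, X=0) weight 1/360
  (Z=0, W=0, U=1, V=0, Y=1, X=1) weight 1/360
  (Z=0, W=0, U=1, V=0, Y=1, X=2) weight 1/360
  (Z=0, W=0, U=1, V=0, Y=1, X=3) weight 1/360
  (Z=1, W=1, U=0, V=0, Y=0, X=0) weight 1/96
  … 23 more
Group by Z:
  weight(Z=0) = 2/45
  weight(Z=1) = 1/6
Total weight = 2/45 + 1/6 = 19/90
P(Z=0 | obs) = 2/45 / 19/90 = 4/19
P(Z=1 | obs) = 1/6 / 19/90 = 15/19
argmax = 1

argmax_v P(Z = v | obs) = 1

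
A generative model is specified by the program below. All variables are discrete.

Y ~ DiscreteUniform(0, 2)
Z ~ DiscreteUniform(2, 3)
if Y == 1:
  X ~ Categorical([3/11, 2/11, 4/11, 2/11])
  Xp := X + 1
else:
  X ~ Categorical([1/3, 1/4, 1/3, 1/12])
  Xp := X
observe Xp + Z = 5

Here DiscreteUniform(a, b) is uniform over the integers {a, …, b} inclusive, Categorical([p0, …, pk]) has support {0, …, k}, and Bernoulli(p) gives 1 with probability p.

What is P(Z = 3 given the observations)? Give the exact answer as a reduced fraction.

P(Z = 3 | obs) = 8/13

Enumerate traces; 6 have nonzero weight after conditioning:
  (Y=0, Z=2, X=3) weight 1/72
  (Y=0, Z=3, X=2) weight 1/18
  (Y=1, Z=2, X=2) weight 2/33
  (Y=1, Z=3, X=1) weight 1/33
  (Y=2, Z=2, X=3) weight 1/72
  (Y=2, Z=3, X=2) weight 1/18
Group by Z:
  weight(Z=2) = 35/396
  weight(Z=3) = 14/99
Total weight = 35/396 + 14/99 = 91/396
P(Z=2 | obs) = 35/396 / 91/396 = 5/13
P(Z=3 | obs) = 14/99 / 91/396 = 8/13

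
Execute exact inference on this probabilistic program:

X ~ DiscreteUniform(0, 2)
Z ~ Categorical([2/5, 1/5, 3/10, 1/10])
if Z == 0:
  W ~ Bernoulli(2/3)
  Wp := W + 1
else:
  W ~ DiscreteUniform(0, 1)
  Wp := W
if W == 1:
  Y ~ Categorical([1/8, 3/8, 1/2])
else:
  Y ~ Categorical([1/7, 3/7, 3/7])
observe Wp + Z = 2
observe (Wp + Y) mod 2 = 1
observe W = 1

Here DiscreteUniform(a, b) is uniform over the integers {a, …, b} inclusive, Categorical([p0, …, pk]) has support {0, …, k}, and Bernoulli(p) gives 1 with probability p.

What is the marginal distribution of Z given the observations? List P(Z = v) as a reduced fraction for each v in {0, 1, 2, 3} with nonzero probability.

P(Z=0) = 8/13, P(Z=1) = 5/13

Enumerate traces; 9 have nonzero weight after conditioning:
  (X=0, Z=0, W=1, Y=1) weight 1/30
  (X=0, Z=1, W=1, Y=0) weight 1/240
  (X=0, Z=1, W=1, Y=2) weight 1/60
  (X=1, Z=0, W=1, Y=1) weight 1/30
  (X=1, Z=1, W=1, Y=0) weight 1/240
  (X=1, Z=1, W=1, Y=2) weight 1/60
  (X=2, Z=0, W=1, Y=1) weight 1/30
  (X=2, Z=1, W=1, Y=0) weight 1/240
  … 1 more
Group by Z:
  weight(Z=0) = 1/10
  weight(Z=1) = 1/16
Total weight = 1/10 + 1/16 = 13/80
P(Z=0 | obs) = 1/10 / 13/80 = 8/13
P(Z=1 | obs) = 1/16 / 13/80 = 5/13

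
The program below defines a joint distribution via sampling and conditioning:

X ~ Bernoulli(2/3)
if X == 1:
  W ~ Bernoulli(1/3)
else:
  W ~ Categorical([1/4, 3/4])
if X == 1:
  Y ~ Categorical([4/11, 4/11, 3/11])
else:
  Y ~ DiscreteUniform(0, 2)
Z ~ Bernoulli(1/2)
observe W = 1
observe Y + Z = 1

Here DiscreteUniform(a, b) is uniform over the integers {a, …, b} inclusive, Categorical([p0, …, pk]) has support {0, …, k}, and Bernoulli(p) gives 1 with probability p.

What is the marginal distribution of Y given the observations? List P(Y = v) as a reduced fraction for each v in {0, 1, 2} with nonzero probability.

Enumerate traces; 4 have nonzero weight after conditioning:
  (X=0, W=1, Y=0, Z=1) weight 1/24
  (X=0, W=1, Y=1, Z=0) weight 1/24
  (X=1, W=1, Y=0, Z=1) weight 4/99
  (X=1, W=1, Y=1, Z=0) weight 4/99
Group by Y:
  weight(Y=0) = 65/792
  weight(Y=1) = 65/792
Total weight = 65/792 + 65/792 = 65/396
P(Y=0 | obs) = 65/792 / 65/396 = 1/2
P(Y=1 | obs) = 65/792 / 65/396 = 1/2

P(Y=0) = 1/2, P(Y=1) = 1/2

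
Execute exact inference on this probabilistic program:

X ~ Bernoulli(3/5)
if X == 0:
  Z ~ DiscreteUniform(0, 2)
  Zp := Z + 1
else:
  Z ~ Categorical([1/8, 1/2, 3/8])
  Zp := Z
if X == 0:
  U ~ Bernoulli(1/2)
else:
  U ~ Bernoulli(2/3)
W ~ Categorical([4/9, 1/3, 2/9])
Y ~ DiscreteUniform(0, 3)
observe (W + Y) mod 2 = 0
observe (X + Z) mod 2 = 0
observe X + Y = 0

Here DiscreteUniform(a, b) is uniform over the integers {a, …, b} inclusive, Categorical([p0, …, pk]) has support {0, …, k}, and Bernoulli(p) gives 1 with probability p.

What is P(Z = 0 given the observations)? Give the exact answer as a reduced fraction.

Enumerate traces; 8 have nonzero weight after conditioning:
  (X=0, Z=0, U=0, W=0, Y=0) weight 1/135
  (X=0, Z=0, U=0, W=2, Y=0) weight 1/270
  (X=0, Z=0, U=1, W=0, Y=0) weight 1/135
  (X=0, Z=0, U=1, W=2, Y=0) weight 1/270
  (X=0, Z=2, U=0, W=0, Y=0) weight 1/135
  (X=0, Z=2, U=0, W=2, Y=0) weight 1/270
  (X=0, Z=2, U=1, W=0, Y=0) weight 1/135
  (X=0, Z=2, U=1, W=2, Y=0) weight 1/270
Group by Z:
  weight(Z=0) = 1/45
  weight(Z=2) = 1/45
Total weight = 1/45 + 1/45 = 2/45
P(Z=0 | obs) = 1/45 / 2/45 = 1/2
P(Z=2 | obs) = 1/45 / 2/45 = 1/2

P(Z = 0 | obs) = 1/2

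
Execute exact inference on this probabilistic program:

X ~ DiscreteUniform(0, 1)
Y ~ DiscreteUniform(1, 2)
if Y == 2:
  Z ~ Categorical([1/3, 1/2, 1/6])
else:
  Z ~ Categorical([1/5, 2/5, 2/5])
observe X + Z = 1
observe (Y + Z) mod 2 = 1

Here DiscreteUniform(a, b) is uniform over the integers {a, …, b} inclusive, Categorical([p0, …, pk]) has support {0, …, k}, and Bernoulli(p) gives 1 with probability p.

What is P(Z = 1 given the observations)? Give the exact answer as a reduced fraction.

Enumerate traces; 2 have nonzero weight after conditioning:
  (X=0, Y=2, Z=1) weight 1/8
  (X=1, Y=1, Z=0) weight 1/20
Group by Z:
  weight(Z=0) = 1/20
  weight(Z=1) = 1/8
Total weight = 1/20 + 1/8 = 7/40
P(Z=0 | obs) = 1/20 / 7/40 = 2/7
P(Z=1 | obs) = 1/8 / 7/40 = 5/7

P(Z = 1 | obs) = 5/7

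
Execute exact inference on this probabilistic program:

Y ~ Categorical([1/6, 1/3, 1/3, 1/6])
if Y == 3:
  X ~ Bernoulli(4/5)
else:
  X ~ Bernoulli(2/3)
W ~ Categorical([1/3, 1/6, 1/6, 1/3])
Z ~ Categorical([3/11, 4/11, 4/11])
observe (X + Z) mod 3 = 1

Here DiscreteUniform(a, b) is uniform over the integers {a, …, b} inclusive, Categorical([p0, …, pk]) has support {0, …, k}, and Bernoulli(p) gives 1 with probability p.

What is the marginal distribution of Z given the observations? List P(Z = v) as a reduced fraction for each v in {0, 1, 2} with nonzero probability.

Enumerate traces; 32 have nonzero weight after conditioning:
  (Y=0, X=0, W=0, Z=1) weight 2/297
  (Y=0, X=0, W=1, Z=1) weight 1/297
  (Y=0, X=0, W=2, Z=1) weight 1/297
  (Y=0, X=0, W=3, Z=1) weight 2/297
  (Y=0, X=1, W=0, Z=0) weight 1/99
  (Y=0, X=1, W=1, Z=0) weight 1/198
  (Y=0, X=1, W=2, Z=0) weight 1/198
  (Y=0, X=1, W=3, Z=0) weight 1/99
  … 24 more
Group by Z:
  weight(Z=0) = 31/165
  weight(Z=1) = 56/495
Total weight = 31/165 + 56/495 = 149/495
P(Z=0 | obs) = 31/165 / 149/495 = 93/149
P(Z=1 | obs) = 56/495 / 149/495 = 56/149

P(Z=0) = 93/149, P(Z=1) = 56/149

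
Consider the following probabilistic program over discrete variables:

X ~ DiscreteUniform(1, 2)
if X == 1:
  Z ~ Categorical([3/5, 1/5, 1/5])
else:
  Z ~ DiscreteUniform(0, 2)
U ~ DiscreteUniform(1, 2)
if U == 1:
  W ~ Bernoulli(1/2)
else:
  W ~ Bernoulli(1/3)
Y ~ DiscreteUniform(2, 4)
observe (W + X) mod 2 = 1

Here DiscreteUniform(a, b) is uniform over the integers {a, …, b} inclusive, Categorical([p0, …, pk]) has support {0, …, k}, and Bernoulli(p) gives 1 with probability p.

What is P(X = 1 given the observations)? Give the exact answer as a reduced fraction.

P(X = 1 | obs) = 7/12

Enumerate traces; 36 have nonzero weight after conditioning:
  (X=1, Z=0, U=1, W=0, Y=2) weight 1/40
  (X=1, Z=0, U=1, W=0, Y=3) weight 1/40
  (X=1, Z=0, U=1, W=0, Y=4) weight 1/40
  (X=1, Z=0, U=2, W=0, Y=2) weight 1/30
  (X=1, Z=0, U=2, W=0, Y=3) weight 1/30
  (X=1, Z=0, U=2, W=0, Y=4) weight 1/30
  (X=1, Z=1, U=1, W=0, Y=2) weight 1/120
  (X=1, Z=1, U=1, W=0, Y=3) weight 1/120
  (X=2, Z=0, U=1, W=1, Y=2) weight 1/72
  … 27 more
Group by X:
  weight(X=1) = 7/24
  weight(X=2) = 5/24
Total weight = 7/24 + 5/24 = 1/2
P(X=1 | obs) = 7/24 / 1/2 = 7/12
P(X=2 | obs) = 5/24 / 1/2 = 5/12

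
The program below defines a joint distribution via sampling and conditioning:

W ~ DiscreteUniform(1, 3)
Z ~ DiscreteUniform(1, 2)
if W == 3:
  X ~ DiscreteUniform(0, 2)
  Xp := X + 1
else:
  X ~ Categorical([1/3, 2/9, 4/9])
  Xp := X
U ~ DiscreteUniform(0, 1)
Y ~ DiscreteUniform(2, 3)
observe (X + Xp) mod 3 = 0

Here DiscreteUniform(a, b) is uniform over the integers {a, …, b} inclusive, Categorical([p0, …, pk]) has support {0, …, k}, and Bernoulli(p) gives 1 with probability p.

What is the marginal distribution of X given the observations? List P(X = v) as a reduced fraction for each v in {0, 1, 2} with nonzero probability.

Enumerate traces; 24 have nonzero weight after conditioning:
  (W=1, Z=1, X=0, U=0, Y=2) weight 1/72
  (W=1, Z=1, X=0, U=0, Y=3) weight 1/72
  (W=1, Z=1, X=0, U=1, Y=2) weight 1/72
  (W=1, Z=1, X=0, U=1, Y=3) weight 1/72
  (W=1, Z=2, X=0, U=0, Y=2) weight 1/72
  (W=1, Z=2, X=0, U=0, Y=3) weight 1/72
  (W=1, Z=2, X=0, U=1, Y=2) weight 1/72
  (W=1, Z=2, X=0, U=1, Y=3) weight 1/72
  (W=3, Z=1, X=1, U=0, Y=2) weight 1/72
  … 15 more
Group by X:
  weight(X=0) = 2/9
  weight(X=1) = 1/9
Total weight = 2/9 + 1/9 = 1/3
P(X=0 | obs) = 2/9 / 1/3 = 2/3
P(X=1 | obs) = 1/9 / 1/3 = 1/3

P(X=0) = 2/3, P(X=1) = 1/3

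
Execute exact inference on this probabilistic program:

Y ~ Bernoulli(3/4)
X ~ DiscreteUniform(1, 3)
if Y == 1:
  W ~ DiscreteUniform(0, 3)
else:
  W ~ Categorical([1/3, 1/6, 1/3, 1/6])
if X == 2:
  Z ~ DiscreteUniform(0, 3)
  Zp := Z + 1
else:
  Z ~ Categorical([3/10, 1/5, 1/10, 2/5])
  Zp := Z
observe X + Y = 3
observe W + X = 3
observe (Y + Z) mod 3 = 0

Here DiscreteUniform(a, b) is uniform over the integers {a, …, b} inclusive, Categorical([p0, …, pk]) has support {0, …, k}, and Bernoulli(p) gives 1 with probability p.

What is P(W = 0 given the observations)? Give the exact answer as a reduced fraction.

Enumerate traces; 3 have nonzero weight after conditioning:
  (Y=0, X=3, W=0, Z=0) weight 1/120
  (Y=0, X=3, W=0, Z=3) weight 1/90
  (Y=1, X=2, W=1, Z=2) weight 1/64
Group by W:
  weight(W=0) = 7/360
  weight(W=1) = 1/64
Total weight = 7/360 + 1/64 = 101/2880
P(W=0 | obs) = 7/360 / 101/2880 = 56/101
P(W=1 | obs) = 1/64 / 101/2880 = 45/101

P(W = 0 | obs) = 56/101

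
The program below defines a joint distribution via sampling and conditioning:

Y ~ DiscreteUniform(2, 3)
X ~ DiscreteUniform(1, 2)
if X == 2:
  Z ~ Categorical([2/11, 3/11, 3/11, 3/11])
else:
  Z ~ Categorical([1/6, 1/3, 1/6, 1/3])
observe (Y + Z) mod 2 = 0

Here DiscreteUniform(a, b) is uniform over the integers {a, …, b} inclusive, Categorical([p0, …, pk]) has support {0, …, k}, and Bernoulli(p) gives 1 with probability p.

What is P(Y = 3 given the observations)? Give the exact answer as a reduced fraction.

P(Y = 3 | obs) = 20/33

Enumerate traces; 8 have nonzero weight after conditioning:
  (Y=2, X=1, Z=0) weight 1/24
  (Y=2, X=1, Z=2) weight 1/24
  (Y=2, X=2, Z=0) weight 1/22
  (Y=2, X=2, Z=2) weight 3/44
  (Y=3, X=1, Z=1) weight 1/12
  (Y=3, X=1, Z=3) weight 1/12
  (Y=3, X=2, Z=1) weight 3/44
  (Y=3, X=2, Z=3) weight 3/44
Group by Y:
  weight(Y=2) = 13/66
  weight(Y=3) = 10/33
Total weight = 13/66 + 10/33 = 1/2
P(Y=2 | obs) = 13/66 / 1/2 = 13/33
P(Y=3 | obs) = 10/33 / 1/2 = 20/33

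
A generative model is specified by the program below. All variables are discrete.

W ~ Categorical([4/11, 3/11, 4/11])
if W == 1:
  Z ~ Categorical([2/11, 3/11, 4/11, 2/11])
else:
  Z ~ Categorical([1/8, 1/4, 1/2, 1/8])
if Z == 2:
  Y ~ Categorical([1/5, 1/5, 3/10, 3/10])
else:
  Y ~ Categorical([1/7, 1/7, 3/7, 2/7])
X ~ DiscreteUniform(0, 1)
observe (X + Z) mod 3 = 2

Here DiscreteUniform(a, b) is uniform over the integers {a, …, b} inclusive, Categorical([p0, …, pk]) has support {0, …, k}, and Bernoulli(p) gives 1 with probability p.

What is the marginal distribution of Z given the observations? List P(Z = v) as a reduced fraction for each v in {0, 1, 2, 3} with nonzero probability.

Enumerate traces; 24 have nonzero weight after conditioning:
  (W=0, Z=1, Y=0, X=1) weight 1/154
  (W=0, Z=1, Y=1, X=1) weight 1/154
  (W=0, Z=1, Y=2, X=1) weight 3/154
  (W=0, Z=1, Y=3, X=1) weight 1/77
  (W=0, Z=2, Y=0, X=0) weight 1/55
  (W=0, Z=2, Y=1, X=0) weight 1/55
  (W=0, Z=2, Y=2, X=0) weight 3/110
  (W=0, Z=2, Y=3, X=0) weight 3/110
  … 16 more
Group by Z:
  weight(Z=1) = 31/242
  weight(Z=2) = 28/121
Total weight = 31/242 + 28/121 = 87/242
P(Z=1 | obs) = 31/242 / 87/242 = 31/87
P(Z=2 | obs) = 28/121 / 87/242 = 56/87

P(Z=1) = 31/87, P(Z=2) = 56/87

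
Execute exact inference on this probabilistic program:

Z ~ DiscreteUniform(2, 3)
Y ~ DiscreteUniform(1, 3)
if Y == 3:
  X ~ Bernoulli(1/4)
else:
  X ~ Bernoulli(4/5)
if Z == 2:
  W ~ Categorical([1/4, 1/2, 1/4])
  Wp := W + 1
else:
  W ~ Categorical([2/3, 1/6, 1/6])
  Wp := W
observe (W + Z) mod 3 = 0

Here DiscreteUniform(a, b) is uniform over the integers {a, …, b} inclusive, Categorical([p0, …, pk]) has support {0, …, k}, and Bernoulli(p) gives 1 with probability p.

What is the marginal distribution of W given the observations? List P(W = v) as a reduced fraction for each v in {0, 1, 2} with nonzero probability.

P(W=0) = 4/7, P(W=1) = 3/7

Enumerate traces; 12 have nonzero weight after conditioning:
  (Z=2, Y=1, X=0, W=1) weight 1/60
  (Z=2, Y=1, X=1, W=1) weight 1/15
  (Z=2, Y=2, X=0, W=1) weight 1/60
  (Z=2, Y=2, X=1, W=1) weight 1/15
  (Z=2, Y=3, X=0, W=1) weight 1/16
  (Z=2, Y=3, X=1, W=1) weight 1/48
  (Z=3, Y=1, X=0, W=0) weight 1/45
  (Z=3, Y=1, X=1, W=0) weight 4/45
  … 4 more
Group by W:
  weight(W=0) = 1/3
  weight(W=1) = 1/4
Total weight = 1/3 + 1/4 = 7/12
P(W=0 | obs) = 1/3 / 7/12 = 4/7
P(W=1 | obs) = 1/4 / 7/12 = 3/7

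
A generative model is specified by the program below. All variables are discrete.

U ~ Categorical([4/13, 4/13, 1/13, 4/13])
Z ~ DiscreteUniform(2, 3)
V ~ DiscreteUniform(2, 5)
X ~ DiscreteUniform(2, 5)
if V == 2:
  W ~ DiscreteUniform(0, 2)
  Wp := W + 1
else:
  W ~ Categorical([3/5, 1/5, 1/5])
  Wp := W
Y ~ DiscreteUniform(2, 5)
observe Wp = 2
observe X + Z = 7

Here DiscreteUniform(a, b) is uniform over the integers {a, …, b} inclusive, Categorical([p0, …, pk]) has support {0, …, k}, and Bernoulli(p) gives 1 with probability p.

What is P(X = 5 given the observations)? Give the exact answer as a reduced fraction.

P(X = 5 | obs) = 1/2

Enumerate traces; 128 have nonzero weight after conditioning:
  (U=0, Z=2, V=2, X=5, W=1, Y=2) weight 1/1248
  (U=0, Z=2, V=2, X=5, W=1, Y=3) weight 1/1248
  (U=0, Z=2, V=2, X=5, W=1, Y=4) weight 1/1248
  (U=0, Z=2, V=2, X=5, W=1, Y=5) weight 1/1248
  (U=0, Z=2, V=3, X=5, W=2, Y=2) weight 1/2080
  (U=0, Z=2, V=3, X=5, W=2, Y=3) weight 1/2080
  (U=0, Z=2, V=3, X=5, W=2, Y=4) weight 1/2080
  (U=0, Z=2, V=3, X=5, W=2, Y=5) weight 1/2080
  (U=0, Z=3, V=2, X=4, W=1, Y=2) weight 1/1248
  … 119 more
Group by X:
  weight(X=4) = 7/240
  weight(X=5) = 7/240
Total weight = 7/240 + 7/240 = 7/120
P(X=4 | obs) = 7/240 / 7/120 = 1/2
P(X=5 | obs) = 7/240 / 7/120 = 1/2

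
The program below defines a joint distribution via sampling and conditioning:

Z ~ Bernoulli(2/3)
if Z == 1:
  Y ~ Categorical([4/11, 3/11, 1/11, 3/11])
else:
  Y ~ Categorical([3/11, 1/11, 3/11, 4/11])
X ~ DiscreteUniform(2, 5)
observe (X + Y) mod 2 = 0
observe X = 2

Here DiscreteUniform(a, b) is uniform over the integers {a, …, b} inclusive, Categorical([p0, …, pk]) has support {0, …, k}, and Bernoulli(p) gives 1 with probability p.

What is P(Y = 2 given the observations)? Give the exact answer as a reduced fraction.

Enumerate traces; 4 have nonzero weight after conditioning:
  (Z=0, Y=0, X=2) weight 1/44
  (Z=0, Y=2, X=2) weight 1/44
  (Z=1, Y=0, X=2) weight 2/33
  (Z=1, Y=2, X=2) weight 1/66
Group by Y:
  weight(Y=0) = 1/12
  weight(Y=2) = 5/132
Total weight = 1/12 + 5/132 = 4/33
P(Y=0 | obs) = 1/12 / 4/33 = 11/16
P(Y=2 | obs) = 5/132 / 4/33 = 5/16

P(Y = 2 | obs) = 5/16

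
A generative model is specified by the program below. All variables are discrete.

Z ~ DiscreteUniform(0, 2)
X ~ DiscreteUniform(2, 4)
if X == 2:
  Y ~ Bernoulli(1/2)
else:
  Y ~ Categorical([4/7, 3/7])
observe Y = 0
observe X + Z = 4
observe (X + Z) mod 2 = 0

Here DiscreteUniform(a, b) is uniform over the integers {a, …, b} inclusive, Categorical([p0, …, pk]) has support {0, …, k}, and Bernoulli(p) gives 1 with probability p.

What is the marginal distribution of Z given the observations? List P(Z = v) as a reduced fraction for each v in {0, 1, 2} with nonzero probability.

P(Z=0) = 8/23, P(Z=1) = 8/23, P(Z=2) = 7/23

Enumerate traces; 3 have nonzero weight after conditioning:
  (Z=0, X=4, Y=0) weight 4/63
  (Z=1, X=3, Y=0) weight 4/63
  (Z=2, X=2, Y=0) weight 1/18
Group by Z:
  weight(Z=0) = 4/63
  weight(Z=1) = 4/63
  weight(Z=2) = 1/18
Total weight = 4/63 + 4/63 + 1/18 = 23/126
P(Z=0 | obs) = 4/63 / 23/126 = 8/23
P(Z=1 | obs) = 4/63 / 23/126 = 8/23
P(Z=2 | obs) = 1/18 / 23/126 = 7/23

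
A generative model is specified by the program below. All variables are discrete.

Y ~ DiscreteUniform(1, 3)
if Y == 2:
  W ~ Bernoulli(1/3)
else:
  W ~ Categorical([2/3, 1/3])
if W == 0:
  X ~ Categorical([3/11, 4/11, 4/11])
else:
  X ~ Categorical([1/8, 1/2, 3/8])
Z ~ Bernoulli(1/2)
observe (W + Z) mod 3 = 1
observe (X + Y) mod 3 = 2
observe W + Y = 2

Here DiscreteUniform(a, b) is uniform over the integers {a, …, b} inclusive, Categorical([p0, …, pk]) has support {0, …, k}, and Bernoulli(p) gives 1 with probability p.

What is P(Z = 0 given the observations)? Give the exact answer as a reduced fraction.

Enumerate traces; 2 have nonzero weight after conditioning:
  (Y=1, W=1, X=1, Z=0) weight 1/36
  (Y=2, W=0, X=0, Z=1) weight 1/33
Group by Z:
  weight(Z=0) = 1/36
  weight(Z=1) = 1/33
Total weight = 1/36 + 1/33 = 23/396
P(Z=0 | obs) = 1/36 / 23/396 = 11/23
P(Z=1 | obs) = 1/33 / 23/396 = 12/23

P(Z = 0 | obs) = 11/23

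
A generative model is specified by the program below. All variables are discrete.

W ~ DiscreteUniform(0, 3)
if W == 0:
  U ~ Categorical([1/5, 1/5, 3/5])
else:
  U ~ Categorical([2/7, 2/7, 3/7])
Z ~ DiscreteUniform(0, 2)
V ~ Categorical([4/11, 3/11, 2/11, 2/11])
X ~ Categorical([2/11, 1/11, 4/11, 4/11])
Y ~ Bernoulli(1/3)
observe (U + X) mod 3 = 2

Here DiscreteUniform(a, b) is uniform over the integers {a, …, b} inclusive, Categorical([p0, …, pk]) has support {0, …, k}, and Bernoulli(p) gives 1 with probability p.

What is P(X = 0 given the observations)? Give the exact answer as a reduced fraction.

P(X = 0 | obs) = 132/581

Enumerate traces; 384 have nonzero weight after conditioning:
  (W=0, U=0, Z=0, V=0, X=2, Y=0) weight 8/5445
  (W=0, U=0, Z=0, V=0, X=2, Y=1) weight 4/5445
  (W=0, U=0, Z=0, V=1, X=2, Y=0) weight 2/1815
  (W=0, U=0, Z=0, V=1, X=2, Y=1) weight 1/1815
  (W=0, U=0, Z=0, V=2, X=2, Y=0) weight 4/5445
  (W=0, U=0, Z=0, V=2, X=2, Y=1) weight 2/5445
  (W=0, U=0, Z=0, V=3, X=2, Y=0) weight 4/5445
  (W=0, U=0, Z=0, V=3, X=2, Y=1) weight 2/5445
  (W=0, U=1, Z=0, V=0, X=1, Y=0) weight 2/5445
  (W=0, U=2, Z=0, V=0, X=0, Y=0) weight 4/1815
  … 374 more
Group by X:
  weight(X=0) = 3/35
  weight(X=1) = 37/1540
  weight(X=2) = 37/385
  weight(X=3) = 6/35
Total weight = 3/35 + 37/1540 + 37/385 + 6/35 = 83/220
P(X=0 | obs) = 3/35 / 83/220 = 132/581
P(X=1 | obs) = 37/1540 / 83/220 = 37/581
P(X=2 | obs) = 37/385 / 83/220 = 148/581
P(X=3 | obs) = 6/35 / 83/220 = 264/581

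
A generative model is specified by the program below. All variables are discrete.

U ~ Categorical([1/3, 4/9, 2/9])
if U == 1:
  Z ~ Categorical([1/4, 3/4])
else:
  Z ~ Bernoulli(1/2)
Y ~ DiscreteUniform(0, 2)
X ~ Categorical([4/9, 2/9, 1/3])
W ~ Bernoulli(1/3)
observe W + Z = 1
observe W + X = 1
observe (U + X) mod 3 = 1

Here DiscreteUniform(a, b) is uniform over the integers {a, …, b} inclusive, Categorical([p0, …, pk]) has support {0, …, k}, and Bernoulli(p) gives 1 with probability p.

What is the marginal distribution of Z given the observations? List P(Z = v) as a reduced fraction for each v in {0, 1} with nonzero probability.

P(Z=0) = 2/5, P(Z=1) = 3/5

Enumerate traces; 6 have nonzero weight after conditioning:
  (U=0, Z=1, Y=0, X=1, W=0) weight 2/243
  (U=0, Z=1, Y=1, X=1, W=0) weight 2/243
  (U=0, Z=1, Y=2, X=1, W=0) weight 2/243
  (U=1, Z=0, Y=0, X=0, W=1) weight 4/729
  (U=1, Z=0, Y=1, X=0, W=1) weight 4/729
  (U=1, Z=0, Y=2, X=0, W=1) weight 4/729
Group by Z:
  weight(Z=0) = 4/243
  weight(Z=1) = 2/81
Total weight = 4/243 + 2/81 = 10/243
P(Z=0 | obs) = 4/243 / 10/243 = 2/5
P(Z=1 | obs) = 2/81 / 10/243 = 3/5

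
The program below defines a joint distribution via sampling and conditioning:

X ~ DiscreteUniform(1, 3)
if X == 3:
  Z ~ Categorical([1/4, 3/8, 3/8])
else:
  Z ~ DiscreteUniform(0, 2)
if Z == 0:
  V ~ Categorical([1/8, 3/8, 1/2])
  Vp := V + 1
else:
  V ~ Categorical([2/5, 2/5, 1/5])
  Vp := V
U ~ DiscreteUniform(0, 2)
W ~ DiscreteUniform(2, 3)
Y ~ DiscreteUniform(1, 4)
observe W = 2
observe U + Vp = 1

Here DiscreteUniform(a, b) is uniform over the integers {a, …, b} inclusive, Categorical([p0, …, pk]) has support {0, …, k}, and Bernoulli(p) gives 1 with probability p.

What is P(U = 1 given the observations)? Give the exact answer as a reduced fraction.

P(U = 1 | obs) = 80/171

Enumerate traces; 60 have nonzero weight after conditioning:
  (X=1, Z=0, V=0, U=0, W=2, Y=1) weight 1/1728
  (X=1, Z=0, V=0, U=0, W=2, Y=2) weight 1/1728
  (X=1, Z=0, V=0, U=0, W=2, Y=3) weight 1/1728
  (X=1, Z=0, V=0, U=0, W=2, Y=4) weight 1/1728
  (X=1, Z=1, V=0, U=1, W=2, Y=1) weight 1/540
  (X=1, Z=1, V=0, U=1, W=2, Y=2) weight 1/540
  (X=1, Z=1, V=0, U=1, W=2, Y=3) weight 1/540
  (X=1, Z=1, V=0, U=1, W=2, Y=4) weight 1/540
  … 52 more
Group by U:
  weight(U=0) = 91/1728
  weight(U=1) = 5/108
Total weight = 91/1728 + 5/108 = 19/192
P(U=0 | obs) = 91/1728 / 19/192 = 91/171
P(U=1 | obs) = 5/108 / 19/192 = 80/171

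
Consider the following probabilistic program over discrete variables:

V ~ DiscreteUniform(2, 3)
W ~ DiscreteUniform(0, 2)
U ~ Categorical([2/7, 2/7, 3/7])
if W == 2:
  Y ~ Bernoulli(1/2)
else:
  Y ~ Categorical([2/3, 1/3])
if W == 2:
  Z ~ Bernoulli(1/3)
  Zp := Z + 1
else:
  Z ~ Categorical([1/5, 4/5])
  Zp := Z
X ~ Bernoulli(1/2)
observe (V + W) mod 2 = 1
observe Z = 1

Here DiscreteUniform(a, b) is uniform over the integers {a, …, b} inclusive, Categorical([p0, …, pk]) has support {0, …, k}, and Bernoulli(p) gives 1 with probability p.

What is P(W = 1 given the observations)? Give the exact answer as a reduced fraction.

P(W = 1 | obs) = 12/29

Enumerate traces; 36 have nonzero weight after conditioning:
  (V=2, W=1, U=0, Y=0, Z=1, X=0) weight 4/315
  (V=2, W=1, U=0, Y=0, Z=1, X=1) weight 4/315
  (V=2, W=1, U=0, Y=1, Z=1, X=0) weight 2/315
  (V=2, W=1, U=0, Y=1, Z=1, X=1) weight 2/315
  (V=2, W=1, U=1, Y=0, Z=1, X=0) weight 4/315
  (V=2, W=1, U=1, Y=0, Z=1, X=1) weight 4/315
  (V=2, W=1, U=1, Y=1, Z=1, X=0) weight 2/315
  (V=2, W=1, U=1, Y=1, Z=1, X=1) weight 2/315
  (V=3, W=0, U=0, Y=0, Z=1, X=0) weight 4/315
  (V=3, W=2, U=0, Y=0, Z=1, X=0) weight 1/252
  … 26 more
Group by W:
  weight(W=0) = 2/15
  weight(W=1) = 2/15
  weight(W=2) = 1/18
Total weight = 2/15 + 2/15 + 1/18 = 29/90
P(W=0 | obs) = 2/15 / 29/90 = 12/29
P(W=1 | obs) = 2/15 / 29/90 = 12/29
P(W=2 | obs) = 1/18 / 29/90 = 5/29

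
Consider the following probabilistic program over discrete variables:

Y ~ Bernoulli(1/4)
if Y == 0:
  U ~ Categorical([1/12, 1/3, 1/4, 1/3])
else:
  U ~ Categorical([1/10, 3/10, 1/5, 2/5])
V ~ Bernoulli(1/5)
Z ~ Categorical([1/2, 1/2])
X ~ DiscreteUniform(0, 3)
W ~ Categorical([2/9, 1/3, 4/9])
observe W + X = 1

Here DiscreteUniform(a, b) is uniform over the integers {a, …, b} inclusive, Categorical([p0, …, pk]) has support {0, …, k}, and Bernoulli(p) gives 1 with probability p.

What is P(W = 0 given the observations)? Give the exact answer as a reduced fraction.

Enumerate traces; 64 have nonzero weight after conditioning:
  (Y=0, U=0, V=0, Z=0, X=0, W=1) weight 1/480
  (Y=0, U=0, V=0, Z=0, X=1, W=0) weight 1/720
  (Y=0, U=0, V=0, Z=1, X=0, W=1) weight 1/480
  (Y=0, U=0, V=0, Z=1, X=1, W=0) weight 1/720
  (Y=0, U=0, V=1, Z=0, X=0, W=1) weight 1/1920
  (Y=0, U=0, V=1, Z=0, X=1, W=0) weight 1/2880
  (Y=0, U=0, V=1, Z=1, X=0, W=1) weight 1/1920
  (Y=0, U=0, V=1, Z=1, X=1, W=0) weight 1/2880
  … 56 more
Group by W:
  weight(W=0) = 1/18
  weight(W=1) = 1/12
Total weight = 1/18 + 1/12 = 5/36
P(W=0 | obs) = 1/18 / 5/36 = 2/5
P(W=1 | obs) = 1/12 / 5/36 = 3/5

P(W = 0 | obs) = 2/5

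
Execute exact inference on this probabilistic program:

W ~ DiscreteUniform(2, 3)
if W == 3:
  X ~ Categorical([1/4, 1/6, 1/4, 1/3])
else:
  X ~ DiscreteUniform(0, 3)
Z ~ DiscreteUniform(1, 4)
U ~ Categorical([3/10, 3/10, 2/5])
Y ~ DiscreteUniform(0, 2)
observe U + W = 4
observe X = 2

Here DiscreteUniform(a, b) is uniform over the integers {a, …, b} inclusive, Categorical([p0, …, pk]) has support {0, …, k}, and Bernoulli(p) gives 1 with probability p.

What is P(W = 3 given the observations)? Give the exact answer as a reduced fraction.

Enumerate traces; 24 have nonzero weight after conditioning:
  (W=2, X=2, Z=1, U=2, Y=0) weight 1/240
  (W=2, X=2, Z=1, U=2, Y=1) weight 1/240
  (W=2, X=2, Z=1, U=2, Y=2) weight 1/240
  (W=2, X=2, Z=2, U=2, Y=0) weight 1/240
  (W=2, X=2, Z=2, U=2, Y=1) weight 1/240
  (W=2, X=2, Z=2, U=2, Y=2) weight 1/240
  (W=2, X=2, Z=3, U=2, Y=0) weight 1/240
  (W=2, X=2, Z=3, U=2, Y=1) weight 1/240
  (W=3, X=2, Z=1, U=1, Y=0) weight 1/320
  … 15 more
Group by W:
  weight(W=2) = 1/20
  weight(W=3) = 3/80
Total weight = 1/20 + 3/80 = 7/80
P(W=2 | obs) = 1/20 / 7/80 = 4/7
P(W=3 | obs) = 3/80 / 7/80 = 3/7

P(W = 3 | obs) = 3/7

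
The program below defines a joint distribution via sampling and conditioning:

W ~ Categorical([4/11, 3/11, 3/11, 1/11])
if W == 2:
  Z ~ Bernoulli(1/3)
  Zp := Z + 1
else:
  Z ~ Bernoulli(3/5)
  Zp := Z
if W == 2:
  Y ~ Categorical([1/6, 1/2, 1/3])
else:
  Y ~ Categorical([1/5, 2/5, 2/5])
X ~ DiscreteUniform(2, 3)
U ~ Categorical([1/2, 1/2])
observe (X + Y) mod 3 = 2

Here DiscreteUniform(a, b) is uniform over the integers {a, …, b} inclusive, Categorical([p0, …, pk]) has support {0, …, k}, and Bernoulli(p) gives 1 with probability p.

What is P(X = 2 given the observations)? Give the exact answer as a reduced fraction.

Enumerate traces; 32 have nonzero weight after conditioning:
  (W=0, Z=0, Y=0, X=2, U=0) weight 2/275
  (W=0, Z=0, Y=0, X=2, U=1) weight 2/275
  (W=0, Z=0, Y=2, X=3, U=0) weight 4/275
  (W=0, Z=0, Y=2, X=3, U=1) weight 4/275
  (W=0, Z=1, Y=0, X=2, U=0) weight 3/275
  (W=0, Z=1, Y=0, X=2, U=1) weight 3/275
  (W=0, Z=1, Y=2, X=3, U=0) weight 6/275
  (W=0, Z=1, Y=2, X=3, U=1) weight 6/275
  … 24 more
Group by X:
  weight(X=2) = 21/220
  weight(X=3) = 21/110
Total weight = 21/220 + 21/110 = 63/220
P(X=2 | obs) = 21/220 / 63/220 = 1/3
P(X=3 | obs) = 21/110 / 63/220 = 2/3

P(X = 2 | obs) = 1/3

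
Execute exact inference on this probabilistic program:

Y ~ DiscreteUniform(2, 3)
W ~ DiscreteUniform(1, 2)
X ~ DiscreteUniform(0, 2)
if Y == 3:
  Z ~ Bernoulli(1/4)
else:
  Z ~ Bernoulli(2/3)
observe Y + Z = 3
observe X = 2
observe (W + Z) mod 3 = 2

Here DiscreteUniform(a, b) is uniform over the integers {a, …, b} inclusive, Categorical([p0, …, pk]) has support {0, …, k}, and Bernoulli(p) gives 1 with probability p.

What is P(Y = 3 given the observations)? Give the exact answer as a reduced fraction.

P(Y = 3 | obs) = 9/17

Enumerate traces; 2 have nonzero weight after conditioning:
  (Y=2, W=1, X=2, Z=1) weight 1/18
  (Y=3, W=2, X=2, Z=0) weight 1/16
Group by Y:
  weight(Y=2) = 1/18
  weight(Y=3) = 1/16
Total weight = 1/18 + 1/16 = 17/144
P(Y=2 | obs) = 1/18 / 17/144 = 8/17
P(Y=3 | obs) = 1/16 / 17/144 = 9/17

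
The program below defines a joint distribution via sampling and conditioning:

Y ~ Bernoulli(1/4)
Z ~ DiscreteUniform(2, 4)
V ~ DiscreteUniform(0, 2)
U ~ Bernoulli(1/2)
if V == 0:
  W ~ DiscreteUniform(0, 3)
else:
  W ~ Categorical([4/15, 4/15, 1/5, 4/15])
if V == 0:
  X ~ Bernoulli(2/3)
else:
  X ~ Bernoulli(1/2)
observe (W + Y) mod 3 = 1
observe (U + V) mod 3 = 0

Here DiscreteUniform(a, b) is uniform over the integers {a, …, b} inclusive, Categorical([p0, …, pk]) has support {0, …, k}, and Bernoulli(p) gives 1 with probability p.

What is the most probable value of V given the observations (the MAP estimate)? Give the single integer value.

argmax_v P(V = v | obs) = 2

Enumerate traces; 36 have nonzero weight after conditioning:
  (Y=0, Z=2, V=0, U=0, W=1, X=0) weight 1/288
  (Y=0, Z=2, V=0, U=0, W=1, X=1) weight 1/144
  (Y=0, Z=2, V=2, U=1, W=1, X=0) weight 1/180
  (Y=0, Z=2, V=2, U=1, W=1, X=1) weight 1/180
  (Y=0, Z=3, V=0, U=0, W=1, X=0) weight 1/288
  (Y=0, Z=3, V=0, U=0, W=1, X=1) weight 1/144
  (Y=0, Z=3, V=2, U=1, W=1, X=0) weight 1/180
  (Y=0, Z=3, V=2, U=1, W=1, X=1) weight 1/180
  … 28 more
Group by V:
  weight(V=0) = 5/96
  weight(V=2) = 1/18
Total weight = 5/96 + 1/18 = 31/288
P(V=0 | obs) = 5/96 / 31/288 = 15/31
P(V=2 | obs) = 1/18 / 31/288 = 16/31
argmax = 2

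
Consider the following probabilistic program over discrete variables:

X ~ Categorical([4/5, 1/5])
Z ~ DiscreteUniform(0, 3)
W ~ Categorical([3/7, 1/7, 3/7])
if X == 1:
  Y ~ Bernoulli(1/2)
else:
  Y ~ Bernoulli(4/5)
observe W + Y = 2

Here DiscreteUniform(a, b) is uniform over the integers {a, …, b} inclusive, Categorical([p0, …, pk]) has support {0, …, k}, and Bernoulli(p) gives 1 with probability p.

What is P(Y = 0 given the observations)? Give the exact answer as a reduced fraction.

Enumerate traces; 16 have nonzero weight after conditioning:
  (X=0, Z=0, W=1, Y=1) weight 4/175
  (X=0, Z=0, W=2, Y=0) weight 3/175
  (X=0, Z=1, W=1, Y=1) weight 4/175
  (X=0, Z=1, W=2, Y=0) weight 3/175
  (X=0, Z=2, W=1, Y=1) weight 4/175
  (X=0, Z=2, W=2, Y=0) weight 3/175
  (X=0, Z=3, W=1, Y=1) weight 4/175
  (X=0, Z=3, W=2, Y=0) weight 3/175
  … 8 more
Group by Y:
  weight(Y=0) = 39/350
  weight(Y=1) = 37/350
Total weight = 39/350 + 37/350 = 38/175
P(Y=0 | obs) = 39/350 / 38/175 = 39/76
P(Y=1 | obs) = 37/350 / 38/175 = 37/76

P(Y = 0 | obs) = 39/76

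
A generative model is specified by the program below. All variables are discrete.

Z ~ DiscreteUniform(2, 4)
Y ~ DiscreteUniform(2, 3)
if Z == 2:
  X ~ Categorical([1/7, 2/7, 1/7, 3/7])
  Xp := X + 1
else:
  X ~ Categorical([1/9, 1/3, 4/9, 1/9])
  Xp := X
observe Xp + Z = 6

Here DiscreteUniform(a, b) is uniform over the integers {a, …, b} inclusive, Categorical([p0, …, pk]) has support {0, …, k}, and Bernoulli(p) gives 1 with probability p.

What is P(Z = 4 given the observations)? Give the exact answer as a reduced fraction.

Enumerate traces; 6 have nonzero weight after conditioning:
  (Z=2, Y=2, X=3) weight 1/14
  (Z=2, Y=3, X=3) weight 1/14
  (Z=3, Y=2, X=3) weight 1/54
  (Z=3, Y=3, X=3) weight 1/54
  (Z=4, Y=2, X=2) weight 2/27
  (Z=4, Y=3, X=2) weight 2/27
Group by Z:
  weight(Z=2) = 1/7
  weight(Z=3) = 1/27
  weight(Z=4) = 4/27
Total weight = 1/7 + 1/27 + 4/27 = 62/189
P(Z=2 | obs) = 1/7 / 62/189 = 27/62
P(Z=3 | obs) = 1/27 / 62/189 = 7/62
P(Z=4 | obs) = 4/27 / 62/189 = 14/31

P(Z = 4 | obs) = 14/31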